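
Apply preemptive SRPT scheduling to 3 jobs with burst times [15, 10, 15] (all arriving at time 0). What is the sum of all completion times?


Since all jobs arrive at t=0, SRPT equals SPT ordering.
SPT order: [10, 15, 15]
Completion times:
  Job 1: p=10, C=10
  Job 2: p=15, C=25
  Job 3: p=15, C=40
Total completion time = 10 + 25 + 40 = 75

75


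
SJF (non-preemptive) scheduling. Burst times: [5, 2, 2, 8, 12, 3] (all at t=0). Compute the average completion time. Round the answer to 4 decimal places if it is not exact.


SJF order (ascending): [2, 2, 3, 5, 8, 12]
Completion times:
  Job 1: burst=2, C=2
  Job 2: burst=2, C=4
  Job 3: burst=3, C=7
  Job 4: burst=5, C=12
  Job 5: burst=8, C=20
  Job 6: burst=12, C=32
Average completion = 77/6 = 12.8333

12.8333


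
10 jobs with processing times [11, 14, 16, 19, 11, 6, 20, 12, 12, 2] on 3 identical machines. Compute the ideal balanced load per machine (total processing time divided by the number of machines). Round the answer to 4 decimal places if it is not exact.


Total processing time = 11 + 14 + 16 + 19 + 11 + 6 + 20 + 12 + 12 + 2 = 123
Number of machines = 3
Ideal balanced load = 123 / 3 = 41.0

41.0


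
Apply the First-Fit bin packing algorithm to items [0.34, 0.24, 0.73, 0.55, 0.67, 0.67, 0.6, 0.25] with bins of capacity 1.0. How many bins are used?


Place items sequentially using First-Fit:
  Item 0.34 -> new Bin 1
  Item 0.24 -> Bin 1 (now 0.58)
  Item 0.73 -> new Bin 2
  Item 0.55 -> new Bin 3
  Item 0.67 -> new Bin 4
  Item 0.67 -> new Bin 5
  Item 0.6 -> new Bin 6
  Item 0.25 -> Bin 1 (now 0.83)
Total bins used = 6

6


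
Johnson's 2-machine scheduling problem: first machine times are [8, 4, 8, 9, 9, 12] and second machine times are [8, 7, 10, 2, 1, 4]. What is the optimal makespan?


Apply Johnson's rule:
  Group 1 (a <= b): [(2, 4, 7), (1, 8, 8), (3, 8, 10)]
  Group 2 (a > b): [(6, 12, 4), (4, 9, 2), (5, 9, 1)]
Optimal job order: [2, 1, 3, 6, 4, 5]
Schedule:
  Job 2: M1 done at 4, M2 done at 11
  Job 1: M1 done at 12, M2 done at 20
  Job 3: M1 done at 20, M2 done at 30
  Job 6: M1 done at 32, M2 done at 36
  Job 4: M1 done at 41, M2 done at 43
  Job 5: M1 done at 50, M2 done at 51
Makespan = 51

51


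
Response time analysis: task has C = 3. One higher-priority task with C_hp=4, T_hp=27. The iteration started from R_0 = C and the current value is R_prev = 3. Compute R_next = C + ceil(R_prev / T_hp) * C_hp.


R_next = C + ceil(R_prev / T_hp) * C_hp
ceil(3 / 27) = ceil(0.1111) = 1
Interference = 1 * 4 = 4
R_next = 3 + 4 = 7

7


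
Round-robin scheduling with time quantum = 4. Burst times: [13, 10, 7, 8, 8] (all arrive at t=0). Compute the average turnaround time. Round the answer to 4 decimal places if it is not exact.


Time quantum = 4
Execution trace:
  J1 runs 4 units, time = 4
  J2 runs 4 units, time = 8
  J3 runs 4 units, time = 12
  J4 runs 4 units, time = 16
  J5 runs 4 units, time = 20
  J1 runs 4 units, time = 24
  J2 runs 4 units, time = 28
  J3 runs 3 units, time = 31
  J4 runs 4 units, time = 35
  J5 runs 4 units, time = 39
  J1 runs 4 units, time = 43
  J2 runs 2 units, time = 45
  J1 runs 1 units, time = 46
Finish times: [46, 45, 31, 35, 39]
Average turnaround = 196/5 = 39.2

39.2


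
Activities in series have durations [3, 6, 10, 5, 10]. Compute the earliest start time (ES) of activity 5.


Activity 5 starts after activities 1 through 4 complete.
Predecessor durations: [3, 6, 10, 5]
ES = 3 + 6 + 10 + 5 = 24

24


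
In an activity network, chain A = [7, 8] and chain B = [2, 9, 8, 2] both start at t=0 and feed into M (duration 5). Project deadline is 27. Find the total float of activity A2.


Forward pass: ES(A2) = sum of predecessors on chain A = 7
EF = ES + duration = 7 + 8 = 15
Backward pass: LF(M) = deadline = 27; LS(M) = 27 - 5 = 22
LF(A2) = LS(M) - sum(successors on chain A) = 22 - 0 = 22
LS = LF - duration = 22 - 8 = 14
Total float = LS - ES = 14 - 7 = 7

7


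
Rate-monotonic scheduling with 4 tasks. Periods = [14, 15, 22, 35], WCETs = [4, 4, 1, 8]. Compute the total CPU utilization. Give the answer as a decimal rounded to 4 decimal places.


Compute individual utilizations (exact fractions):
  Task 1: C/T = 4/14 = 2/7 (approx. 0.2857)
  Task 2: C/T = 4/15 (approx. 0.2667)
  Task 3: C/T = 1/22 (approx. 0.0455)
  Task 4: C/T = 8/35 (approx. 0.2286)
Total utilization U = 2/7 + 4/15 + 1/22 + 8/35 = 1909/2310
Rounded to 4 decimal places: U = 0.8264
RM (Liu & Layland) bound for 4 tasks = 0.756828; compare with U = 1909/2310 (approx. 0.826407)
bound < U <= 1, so the RM sufficient condition is not met (inconclusive; an exact test such as response-time analysis is needed).

0.8264


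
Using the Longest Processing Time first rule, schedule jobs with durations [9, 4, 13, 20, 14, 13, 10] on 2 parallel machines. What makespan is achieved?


Sort jobs in decreasing order (LPT): [20, 14, 13, 13, 10, 9, 4]
Assign each job to the least loaded machine:
  Machine 1: jobs [20, 13, 9], load = 42
  Machine 2: jobs [14, 13, 10, 4], load = 41
Makespan = max load = 42

42


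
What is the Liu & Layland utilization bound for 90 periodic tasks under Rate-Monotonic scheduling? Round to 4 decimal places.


Compute 2^(1/90) = 1.0077313692
Subtract 1: 1.0077313692 - 1 = 0.0077313692
Multiply by n: 90 * 0.0077313692 = 0.6958232280
Round to 4 dp: 0.6958

0.6958


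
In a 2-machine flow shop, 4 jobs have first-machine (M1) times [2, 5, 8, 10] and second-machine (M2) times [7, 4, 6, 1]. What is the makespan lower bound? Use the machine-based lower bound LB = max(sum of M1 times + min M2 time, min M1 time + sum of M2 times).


LB1 = sum(M1 times) + min(M2 times) = 25 + 1 = 26
LB2 = min(M1 times) + sum(M2 times) = 2 + 18 = 20
Lower bound = max(LB1, LB2) = max(26, 20) = 26

26


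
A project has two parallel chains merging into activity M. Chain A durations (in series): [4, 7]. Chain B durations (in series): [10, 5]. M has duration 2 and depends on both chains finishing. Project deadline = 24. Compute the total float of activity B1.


Forward pass: ES(B1) = sum of predecessors on chain B = 0
EF = ES + duration = 0 + 10 = 10
Backward pass: LF(M) = deadline = 24; LS(M) = 24 - 2 = 22
LF(B1) = LS(M) - sum(successors on chain B) = 22 - 5 = 17
LS = LF - duration = 17 - 10 = 7
Total float = LS - ES = 7 - 0 = 7

7


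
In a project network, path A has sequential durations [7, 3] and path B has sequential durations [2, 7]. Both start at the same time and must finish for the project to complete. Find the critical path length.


Path A total = 7 + 3 = 10
Path B total = 2 + 7 = 9
Critical path = longest path = max(10, 9) = 10

10


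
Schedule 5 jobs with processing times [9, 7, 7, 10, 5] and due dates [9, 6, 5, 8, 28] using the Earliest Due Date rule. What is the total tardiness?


Sort by due date (EDD order): [(7, 5), (7, 6), (10, 8), (9, 9), (5, 28)]
Compute completion times and tardiness:
  Job 1: p=7, d=5, C=7, tardiness=max(0,7-5)=2
  Job 2: p=7, d=6, C=14, tardiness=max(0,14-6)=8
  Job 3: p=10, d=8, C=24, tardiness=max(0,24-8)=16
  Job 4: p=9, d=9, C=33, tardiness=max(0,33-9)=24
  Job 5: p=5, d=28, C=38, tardiness=max(0,38-28)=10
Total tardiness = 60

60


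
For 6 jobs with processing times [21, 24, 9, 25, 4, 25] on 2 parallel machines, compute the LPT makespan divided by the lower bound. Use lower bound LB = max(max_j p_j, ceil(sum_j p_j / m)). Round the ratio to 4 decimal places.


LPT order: [25, 25, 24, 21, 9, 4]
Machine loads after assignment: [53, 55]
LPT makespan = 55
Lower bound = max(max_job, ceil(total/2)) = max(25, 54) = 54
Ratio = 55 / 54 = 1.0185

1.0185


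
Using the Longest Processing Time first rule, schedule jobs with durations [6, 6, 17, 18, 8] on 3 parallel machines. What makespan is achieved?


Sort jobs in decreasing order (LPT): [18, 17, 8, 6, 6]
Assign each job to the least loaded machine:
  Machine 1: jobs [18], load = 18
  Machine 2: jobs [17], load = 17
  Machine 3: jobs [8, 6, 6], load = 20
Makespan = max load = 20

20


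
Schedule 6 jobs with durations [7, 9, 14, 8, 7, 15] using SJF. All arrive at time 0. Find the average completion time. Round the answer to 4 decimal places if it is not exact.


SJF order (ascending): [7, 7, 8, 9, 14, 15]
Completion times:
  Job 1: burst=7, C=7
  Job 2: burst=7, C=14
  Job 3: burst=8, C=22
  Job 4: burst=9, C=31
  Job 5: burst=14, C=45
  Job 6: burst=15, C=60
Average completion = 179/6 = 29.8333

29.8333


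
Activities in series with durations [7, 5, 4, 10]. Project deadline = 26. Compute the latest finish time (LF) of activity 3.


LF(activity 3) = deadline - sum of successor durations
Successors: activities 4 through 4 with durations [10]
Sum of successor durations = 10
LF = 26 - 10 = 16

16


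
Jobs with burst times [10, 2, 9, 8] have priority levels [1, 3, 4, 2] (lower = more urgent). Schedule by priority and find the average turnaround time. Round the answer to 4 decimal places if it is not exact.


Sort by priority (ascending = highest first):
Order: [(1, 10), (2, 8), (3, 2), (4, 9)]
Completion times:
  Priority 1, burst=10, C=10
  Priority 2, burst=8, C=18
  Priority 3, burst=2, C=20
  Priority 4, burst=9, C=29
Average turnaround = 77/4 = 19.25

19.25


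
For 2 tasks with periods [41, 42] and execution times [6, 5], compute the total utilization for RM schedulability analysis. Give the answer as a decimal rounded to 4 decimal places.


Compute individual utilizations (exact fractions):
  Task 1: C/T = 6/41 (approx. 0.1463)
  Task 2: C/T = 5/42 (approx. 0.119)
Total utilization U = 6/41 + 5/42 = 457/1722
Rounded to 4 decimal places: U = 0.2654
RM (Liu & Layland) bound for 2 tasks = 0.828427; compare with U = 457/1722 (approx. 0.265389)
U <= bound, so schedulable by RM sufficient condition.

0.2654


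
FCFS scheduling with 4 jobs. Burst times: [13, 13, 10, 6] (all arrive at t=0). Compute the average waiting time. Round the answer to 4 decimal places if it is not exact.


FCFS order (as given): [13, 13, 10, 6]
Waiting times:
  Job 1: wait = 0
  Job 2: wait = 13
  Job 3: wait = 26
  Job 4: wait = 36
Sum of waiting times = 75
Average waiting time = 75/4 = 18.75

18.75


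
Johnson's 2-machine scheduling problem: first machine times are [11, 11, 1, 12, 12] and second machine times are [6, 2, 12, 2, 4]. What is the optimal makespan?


Apply Johnson's rule:
  Group 1 (a <= b): [(3, 1, 12)]
  Group 2 (a > b): [(1, 11, 6), (5, 12, 4), (2, 11, 2), (4, 12, 2)]
Optimal job order: [3, 1, 5, 2, 4]
Schedule:
  Job 3: M1 done at 1, M2 done at 13
  Job 1: M1 done at 12, M2 done at 19
  Job 5: M1 done at 24, M2 done at 28
  Job 2: M1 done at 35, M2 done at 37
  Job 4: M1 done at 47, M2 done at 49
Makespan = 49

49


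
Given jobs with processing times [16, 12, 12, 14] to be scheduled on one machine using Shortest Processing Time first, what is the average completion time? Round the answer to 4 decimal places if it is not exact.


Sort jobs by processing time (SPT order): [12, 12, 14, 16]
Compute completion times sequentially:
  Job 1: processing = 12, completes at 12
  Job 2: processing = 12, completes at 24
  Job 3: processing = 14, completes at 38
  Job 4: processing = 16, completes at 54
Sum of completion times = 128
Average completion time = 128/4 = 32.0

32.0


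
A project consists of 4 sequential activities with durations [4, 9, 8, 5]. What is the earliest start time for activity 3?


Activity 3 starts after activities 1 through 2 complete.
Predecessor durations: [4, 9]
ES = 4 + 9 = 13

13


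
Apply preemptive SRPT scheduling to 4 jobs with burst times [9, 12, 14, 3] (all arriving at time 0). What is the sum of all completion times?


Since all jobs arrive at t=0, SRPT equals SPT ordering.
SPT order: [3, 9, 12, 14]
Completion times:
  Job 1: p=3, C=3
  Job 2: p=9, C=12
  Job 3: p=12, C=24
  Job 4: p=14, C=38
Total completion time = 3 + 12 + 24 + 38 = 77

77


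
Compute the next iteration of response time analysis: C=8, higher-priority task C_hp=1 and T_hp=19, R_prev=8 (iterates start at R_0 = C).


R_next = C + ceil(R_prev / T_hp) * C_hp
ceil(8 / 19) = ceil(0.4211) = 1
Interference = 1 * 1 = 1
R_next = 8 + 1 = 9

9


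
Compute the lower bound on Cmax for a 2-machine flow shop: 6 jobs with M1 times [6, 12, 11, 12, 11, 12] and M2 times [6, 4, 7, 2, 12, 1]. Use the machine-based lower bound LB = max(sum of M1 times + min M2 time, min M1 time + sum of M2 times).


LB1 = sum(M1 times) + min(M2 times) = 64 + 1 = 65
LB2 = min(M1 times) + sum(M2 times) = 6 + 32 = 38
Lower bound = max(LB1, LB2) = max(65, 38) = 65

65


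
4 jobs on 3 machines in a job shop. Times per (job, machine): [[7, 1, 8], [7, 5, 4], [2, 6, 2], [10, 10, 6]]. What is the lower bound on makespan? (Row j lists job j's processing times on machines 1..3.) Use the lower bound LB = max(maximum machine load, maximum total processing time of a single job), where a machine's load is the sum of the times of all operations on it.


Machine loads:
  Machine 1: 7 + 7 + 2 + 10 = 26
  Machine 2: 1 + 5 + 6 + 10 = 22
  Machine 3: 8 + 4 + 2 + 6 = 20
Max machine load = 26
Job totals:
  Job 1: 16
  Job 2: 16
  Job 3: 10
  Job 4: 26
Max job total = 26
Lower bound = max(26, 26) = 26

26


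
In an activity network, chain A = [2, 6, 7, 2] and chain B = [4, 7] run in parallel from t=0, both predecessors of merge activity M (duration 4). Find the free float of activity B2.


ES(B2) = sum of predecessors on chain B = 4
EF(B2) = ES + duration = 4 + 7 = 11
Successor of B2 is M. ES(M) = max(sum(A), sum(B)) = max(17, 11) = 17
Free float = ES(successor) - EF(current) = 17 - 11 = 6

6


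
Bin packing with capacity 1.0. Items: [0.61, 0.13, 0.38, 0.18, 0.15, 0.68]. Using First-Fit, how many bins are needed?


Place items sequentially using First-Fit:
  Item 0.61 -> new Bin 1
  Item 0.13 -> Bin 1 (now 0.74)
  Item 0.38 -> new Bin 2
  Item 0.18 -> Bin 1 (now 0.92)
  Item 0.15 -> Bin 2 (now 0.53)
  Item 0.68 -> new Bin 3
Total bins used = 3

3


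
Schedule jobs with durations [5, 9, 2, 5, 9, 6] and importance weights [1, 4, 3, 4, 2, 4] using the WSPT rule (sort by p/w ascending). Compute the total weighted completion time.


Compute p/w ratios and sort ascending (WSPT): [(2, 3), (5, 4), (6, 4), (9, 4), (9, 2), (5, 1)]
Compute weighted completion times:
  Job (p=2,w=3): C=2, w*C=3*2=6
  Job (p=5,w=4): C=7, w*C=4*7=28
  Job (p=6,w=4): C=13, w*C=4*13=52
  Job (p=9,w=4): C=22, w*C=4*22=88
  Job (p=9,w=2): C=31, w*C=2*31=62
  Job (p=5,w=1): C=36, w*C=1*36=36
Total weighted completion time = 272

272


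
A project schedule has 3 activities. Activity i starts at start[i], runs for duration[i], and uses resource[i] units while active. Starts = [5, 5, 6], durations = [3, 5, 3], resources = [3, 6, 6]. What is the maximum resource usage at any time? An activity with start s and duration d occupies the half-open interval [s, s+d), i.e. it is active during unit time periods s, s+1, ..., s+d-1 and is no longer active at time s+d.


Each activity i is active on [start_i, start_i + duration_i).
Compute total resource usage per time slot:
  t=0: active resources = [], total = 0
  t=1: active resources = [], total = 0
  t=2: active resources = [], total = 0
  t=3: active resources = [], total = 0
  t=4: active resources = [], total = 0
  t=5: active resources = [3, 6], total = 9
  t=6: active resources = [3, 6, 6], total = 15
  t=7: active resources = [3, 6, 6], total = 15
  t=8: active resources = [6, 6], total = 12
  t=9: active resources = [6], total = 6
Peak resource demand = 15

15


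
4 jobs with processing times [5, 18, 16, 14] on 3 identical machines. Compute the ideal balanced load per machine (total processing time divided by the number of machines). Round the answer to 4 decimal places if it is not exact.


Total processing time = 5 + 18 + 16 + 14 = 53
Number of machines = 3
Ideal balanced load = 53 / 3 = 17.6667

17.6667


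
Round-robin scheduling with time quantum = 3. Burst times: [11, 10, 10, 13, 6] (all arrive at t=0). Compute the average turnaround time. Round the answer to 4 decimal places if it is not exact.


Time quantum = 3
Execution trace:
  J1 runs 3 units, time = 3
  J2 runs 3 units, time = 6
  J3 runs 3 units, time = 9
  J4 runs 3 units, time = 12
  J5 runs 3 units, time = 15
  J1 runs 3 units, time = 18
  J2 runs 3 units, time = 21
  J3 runs 3 units, time = 24
  J4 runs 3 units, time = 27
  J5 runs 3 units, time = 30
  J1 runs 3 units, time = 33
  J2 runs 3 units, time = 36
  J3 runs 3 units, time = 39
  J4 runs 3 units, time = 42
  J1 runs 2 units, time = 44
  J2 runs 1 units, time = 45
  J3 runs 1 units, time = 46
  J4 runs 3 units, time = 49
  J4 runs 1 units, time = 50
Finish times: [44, 45, 46, 50, 30]
Average turnaround = 215/5 = 43.0

43.0


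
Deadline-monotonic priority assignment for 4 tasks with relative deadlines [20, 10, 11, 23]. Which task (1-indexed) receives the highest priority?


Sort tasks by relative deadline (ascending):
  Task 2: deadline = 10
  Task 3: deadline = 11
  Task 1: deadline = 20
  Task 4: deadline = 23
Priority order (highest first): [2, 3, 1, 4]
Highest priority task = 2

2


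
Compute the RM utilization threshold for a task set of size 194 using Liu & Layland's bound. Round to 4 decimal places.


Compute 2^(1/194) = 1.0035793141
Subtract 1: 1.0035793141 - 1 = 0.0035793141
Multiply by n: 194 * 0.0035793141 = 0.6943869354
Round to 4 dp: 0.6944

0.6944


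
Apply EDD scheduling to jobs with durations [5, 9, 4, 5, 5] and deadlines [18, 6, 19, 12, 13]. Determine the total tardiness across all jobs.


Sort by due date (EDD order): [(9, 6), (5, 12), (5, 13), (5, 18), (4, 19)]
Compute completion times and tardiness:
  Job 1: p=9, d=6, C=9, tardiness=max(0,9-6)=3
  Job 2: p=5, d=12, C=14, tardiness=max(0,14-12)=2
  Job 3: p=5, d=13, C=19, tardiness=max(0,19-13)=6
  Job 4: p=5, d=18, C=24, tardiness=max(0,24-18)=6
  Job 5: p=4, d=19, C=28, tardiness=max(0,28-19)=9
Total tardiness = 26

26


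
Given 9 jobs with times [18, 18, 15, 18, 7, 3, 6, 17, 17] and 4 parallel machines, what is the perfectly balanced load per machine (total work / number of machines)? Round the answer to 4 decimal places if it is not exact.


Total processing time = 18 + 18 + 15 + 18 + 7 + 3 + 6 + 17 + 17 = 119
Number of machines = 4
Ideal balanced load = 119 / 4 = 29.75

29.75


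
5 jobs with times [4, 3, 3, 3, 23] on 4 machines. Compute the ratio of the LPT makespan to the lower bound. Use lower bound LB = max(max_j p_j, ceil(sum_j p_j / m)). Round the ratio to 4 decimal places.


LPT order: [23, 4, 3, 3, 3]
Machine loads after assignment: [23, 4, 6, 3]
LPT makespan = 23
Lower bound = max(max_job, ceil(total/4)) = max(23, 9) = 23
Ratio = 23 / 23 = 1.0

1.0


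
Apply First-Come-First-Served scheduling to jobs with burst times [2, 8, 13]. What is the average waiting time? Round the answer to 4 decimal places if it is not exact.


FCFS order (as given): [2, 8, 13]
Waiting times:
  Job 1: wait = 0
  Job 2: wait = 2
  Job 3: wait = 10
Sum of waiting times = 12
Average waiting time = 12/3 = 4.0

4.0


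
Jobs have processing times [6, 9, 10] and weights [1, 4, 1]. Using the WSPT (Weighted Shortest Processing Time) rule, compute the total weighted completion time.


Compute p/w ratios and sort ascending (WSPT): [(9, 4), (6, 1), (10, 1)]
Compute weighted completion times:
  Job (p=9,w=4): C=9, w*C=4*9=36
  Job (p=6,w=1): C=15, w*C=1*15=15
  Job (p=10,w=1): C=25, w*C=1*25=25
Total weighted completion time = 76

76


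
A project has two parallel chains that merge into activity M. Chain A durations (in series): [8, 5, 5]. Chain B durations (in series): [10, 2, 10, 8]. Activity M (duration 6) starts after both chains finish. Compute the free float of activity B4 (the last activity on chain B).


ES(B4) = sum of predecessors on chain B = 22
EF(B4) = ES + duration = 22 + 8 = 30
Successor of B4 is M. ES(M) = max(sum(A), sum(B)) = max(18, 30) = 30
Free float = ES(successor) - EF(current) = 30 - 30 = 0

0


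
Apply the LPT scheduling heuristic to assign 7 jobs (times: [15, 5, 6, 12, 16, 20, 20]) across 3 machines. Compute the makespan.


Sort jobs in decreasing order (LPT): [20, 20, 16, 15, 12, 6, 5]
Assign each job to the least loaded machine:
  Machine 1: jobs [20, 12], load = 32
  Machine 2: jobs [20, 6, 5], load = 31
  Machine 3: jobs [16, 15], load = 31
Makespan = max load = 32

32


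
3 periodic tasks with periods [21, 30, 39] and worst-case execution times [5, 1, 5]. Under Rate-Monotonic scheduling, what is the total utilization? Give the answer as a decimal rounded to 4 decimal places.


Compute individual utilizations (exact fractions):
  Task 1: C/T = 5/21 (approx. 0.2381)
  Task 2: C/T = 1/30 (approx. 0.0333)
  Task 3: C/T = 5/39 (approx. 0.1282)
Total utilization U = 5/21 + 1/30 + 5/39 = 1091/2730
Rounded to 4 decimal places: U = 0.3996
RM (Liu & Layland) bound for 3 tasks = 0.779763; compare with U = 1091/2730 (approx. 0.399634)
U <= bound, so schedulable by RM sufficient condition.

0.3996


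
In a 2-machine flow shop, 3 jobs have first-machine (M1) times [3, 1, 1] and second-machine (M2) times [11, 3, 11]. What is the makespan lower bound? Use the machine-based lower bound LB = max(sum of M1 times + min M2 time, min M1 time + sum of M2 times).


LB1 = sum(M1 times) + min(M2 times) = 5 + 3 = 8
LB2 = min(M1 times) + sum(M2 times) = 1 + 25 = 26
Lower bound = max(LB1, LB2) = max(8, 26) = 26

26


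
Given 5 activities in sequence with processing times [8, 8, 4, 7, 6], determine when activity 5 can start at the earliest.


Activity 5 starts after activities 1 through 4 complete.
Predecessor durations: [8, 8, 4, 7]
ES = 8 + 8 + 4 + 7 = 27

27


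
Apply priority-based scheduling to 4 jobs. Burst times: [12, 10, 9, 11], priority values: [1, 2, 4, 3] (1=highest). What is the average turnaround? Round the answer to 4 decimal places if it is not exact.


Sort by priority (ascending = highest first):
Order: [(1, 12), (2, 10), (3, 11), (4, 9)]
Completion times:
  Priority 1, burst=12, C=12
  Priority 2, burst=10, C=22
  Priority 3, burst=11, C=33
  Priority 4, burst=9, C=42
Average turnaround = 109/4 = 27.25

27.25


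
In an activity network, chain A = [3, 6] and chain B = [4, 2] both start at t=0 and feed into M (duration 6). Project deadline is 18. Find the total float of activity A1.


Forward pass: ES(A1) = sum of predecessors on chain A = 0
EF = ES + duration = 0 + 3 = 3
Backward pass: LF(M) = deadline = 18; LS(M) = 18 - 6 = 12
LF(A1) = LS(M) - sum(successors on chain A) = 12 - 6 = 6
LS = LF - duration = 6 - 3 = 3
Total float = LS - ES = 3 - 0 = 3

3


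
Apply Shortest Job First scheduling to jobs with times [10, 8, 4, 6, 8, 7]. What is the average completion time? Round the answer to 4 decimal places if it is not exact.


SJF order (ascending): [4, 6, 7, 8, 8, 10]
Completion times:
  Job 1: burst=4, C=4
  Job 2: burst=6, C=10
  Job 3: burst=7, C=17
  Job 4: burst=8, C=25
  Job 5: burst=8, C=33
  Job 6: burst=10, C=43
Average completion = 132/6 = 22.0

22.0


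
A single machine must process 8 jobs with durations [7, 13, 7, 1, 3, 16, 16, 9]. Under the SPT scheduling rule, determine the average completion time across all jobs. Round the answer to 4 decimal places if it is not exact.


Sort jobs by processing time (SPT order): [1, 3, 7, 7, 9, 13, 16, 16]
Compute completion times sequentially:
  Job 1: processing = 1, completes at 1
  Job 2: processing = 3, completes at 4
  Job 3: processing = 7, completes at 11
  Job 4: processing = 7, completes at 18
  Job 5: processing = 9, completes at 27
  Job 6: processing = 13, completes at 40
  Job 7: processing = 16, completes at 56
  Job 8: processing = 16, completes at 72
Sum of completion times = 229
Average completion time = 229/8 = 28.625

28.625


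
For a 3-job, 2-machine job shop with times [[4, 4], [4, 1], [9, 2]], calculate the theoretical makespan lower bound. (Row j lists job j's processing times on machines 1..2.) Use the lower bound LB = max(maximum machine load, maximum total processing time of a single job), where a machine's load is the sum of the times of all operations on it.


Machine loads:
  Machine 1: 4 + 4 + 9 = 17
  Machine 2: 4 + 1 + 2 = 7
Max machine load = 17
Job totals:
  Job 1: 8
  Job 2: 5
  Job 3: 11
Max job total = 11
Lower bound = max(17, 11) = 17

17


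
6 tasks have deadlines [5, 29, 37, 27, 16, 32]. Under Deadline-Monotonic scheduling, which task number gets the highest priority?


Sort tasks by relative deadline (ascending):
  Task 1: deadline = 5
  Task 5: deadline = 16
  Task 4: deadline = 27
  Task 2: deadline = 29
  Task 6: deadline = 32
  Task 3: deadline = 37
Priority order (highest first): [1, 5, 4, 2, 6, 3]
Highest priority task = 1

1


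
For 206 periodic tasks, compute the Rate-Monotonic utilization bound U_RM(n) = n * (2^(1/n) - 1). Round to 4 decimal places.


Compute 2^(1/206) = 1.0033704594
Subtract 1: 1.0033704594 - 1 = 0.0033704594
Multiply by n: 206 * 0.0033704594 = 0.6943146364
Round to 4 dp: 0.6943

0.6943


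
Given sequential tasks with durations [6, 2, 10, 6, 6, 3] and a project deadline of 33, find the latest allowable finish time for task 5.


LF(activity 5) = deadline - sum of successor durations
Successors: activities 6 through 6 with durations [3]
Sum of successor durations = 3
LF = 33 - 3 = 30

30


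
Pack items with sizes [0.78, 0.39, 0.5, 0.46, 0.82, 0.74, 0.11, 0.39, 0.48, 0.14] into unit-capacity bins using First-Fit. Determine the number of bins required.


Place items sequentially using First-Fit:
  Item 0.78 -> new Bin 1
  Item 0.39 -> new Bin 2
  Item 0.5 -> Bin 2 (now 0.89)
  Item 0.46 -> new Bin 3
  Item 0.82 -> new Bin 4
  Item 0.74 -> new Bin 5
  Item 0.11 -> Bin 1 (now 0.89)
  Item 0.39 -> Bin 3 (now 0.85)
  Item 0.48 -> new Bin 6
  Item 0.14 -> Bin 3 (now 0.99)
Total bins used = 6

6


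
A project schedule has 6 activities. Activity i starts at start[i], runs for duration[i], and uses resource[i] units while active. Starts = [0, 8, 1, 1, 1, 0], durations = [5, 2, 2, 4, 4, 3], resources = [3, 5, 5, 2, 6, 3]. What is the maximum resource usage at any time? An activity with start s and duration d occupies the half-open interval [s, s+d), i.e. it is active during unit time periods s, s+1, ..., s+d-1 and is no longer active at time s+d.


Each activity i is active on [start_i, start_i + duration_i).
Compute total resource usage per time slot:
  t=0: active resources = [3, 3], total = 6
  t=1: active resources = [3, 5, 2, 6, 3], total = 19
  t=2: active resources = [3, 5, 2, 6, 3], total = 19
  t=3: active resources = [3, 2, 6], total = 11
  t=4: active resources = [3, 2, 6], total = 11
  t=5: active resources = [], total = 0
  t=6: active resources = [], total = 0
  t=7: active resources = [], total = 0
  t=8: active resources = [5], total = 5
  t=9: active resources = [5], total = 5
Peak resource demand = 19

19


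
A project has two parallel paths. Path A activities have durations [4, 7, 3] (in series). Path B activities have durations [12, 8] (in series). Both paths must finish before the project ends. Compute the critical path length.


Path A total = 4 + 7 + 3 = 14
Path B total = 12 + 8 = 20
Critical path = longest path = max(14, 20) = 20

20


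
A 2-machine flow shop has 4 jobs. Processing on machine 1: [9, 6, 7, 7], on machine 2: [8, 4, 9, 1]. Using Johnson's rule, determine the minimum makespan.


Apply Johnson's rule:
  Group 1 (a <= b): [(3, 7, 9)]
  Group 2 (a > b): [(1, 9, 8), (2, 6, 4), (4, 7, 1)]
Optimal job order: [3, 1, 2, 4]
Schedule:
  Job 3: M1 done at 7, M2 done at 16
  Job 1: M1 done at 16, M2 done at 24
  Job 2: M1 done at 22, M2 done at 28
  Job 4: M1 done at 29, M2 done at 30
Makespan = 30

30


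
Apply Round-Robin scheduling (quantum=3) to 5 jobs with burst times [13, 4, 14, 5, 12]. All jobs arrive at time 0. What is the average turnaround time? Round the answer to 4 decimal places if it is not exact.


Time quantum = 3
Execution trace:
  J1 runs 3 units, time = 3
  J2 runs 3 units, time = 6
  J3 runs 3 units, time = 9
  J4 runs 3 units, time = 12
  J5 runs 3 units, time = 15
  J1 runs 3 units, time = 18
  J2 runs 1 units, time = 19
  J3 runs 3 units, time = 22
  J4 runs 2 units, time = 24
  J5 runs 3 units, time = 27
  J1 runs 3 units, time = 30
  J3 runs 3 units, time = 33
  J5 runs 3 units, time = 36
  J1 runs 3 units, time = 39
  J3 runs 3 units, time = 42
  J5 runs 3 units, time = 45
  J1 runs 1 units, time = 46
  J3 runs 2 units, time = 48
Finish times: [46, 19, 48, 24, 45]
Average turnaround = 182/5 = 36.4

36.4


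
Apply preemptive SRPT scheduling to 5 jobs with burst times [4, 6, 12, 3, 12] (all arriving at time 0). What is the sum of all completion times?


Since all jobs arrive at t=0, SRPT equals SPT ordering.
SPT order: [3, 4, 6, 12, 12]
Completion times:
  Job 1: p=3, C=3
  Job 2: p=4, C=7
  Job 3: p=6, C=13
  Job 4: p=12, C=25
  Job 5: p=12, C=37
Total completion time = 3 + 7 + 13 + 25 + 37 = 85

85


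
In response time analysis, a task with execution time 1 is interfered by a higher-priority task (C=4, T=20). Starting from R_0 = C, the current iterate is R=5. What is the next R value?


R_next = C + ceil(R_prev / T_hp) * C_hp
ceil(5 / 20) = ceil(0.25) = 1
Interference = 1 * 4 = 4
R_next = 1 + 4 = 5
R_next = R_prev, so the iteration has converged (response time = 5).

5


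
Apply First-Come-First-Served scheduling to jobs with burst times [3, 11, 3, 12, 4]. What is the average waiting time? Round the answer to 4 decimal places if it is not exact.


FCFS order (as given): [3, 11, 3, 12, 4]
Waiting times:
  Job 1: wait = 0
  Job 2: wait = 3
  Job 3: wait = 14
  Job 4: wait = 17
  Job 5: wait = 29
Sum of waiting times = 63
Average waiting time = 63/5 = 12.6

12.6


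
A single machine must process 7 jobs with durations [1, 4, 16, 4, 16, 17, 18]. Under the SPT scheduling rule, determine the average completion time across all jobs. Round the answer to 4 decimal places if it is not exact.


Sort jobs by processing time (SPT order): [1, 4, 4, 16, 16, 17, 18]
Compute completion times sequentially:
  Job 1: processing = 1, completes at 1
  Job 2: processing = 4, completes at 5
  Job 3: processing = 4, completes at 9
  Job 4: processing = 16, completes at 25
  Job 5: processing = 16, completes at 41
  Job 6: processing = 17, completes at 58
  Job 7: processing = 18, completes at 76
Sum of completion times = 215
Average completion time = 215/7 = 30.7143

30.7143


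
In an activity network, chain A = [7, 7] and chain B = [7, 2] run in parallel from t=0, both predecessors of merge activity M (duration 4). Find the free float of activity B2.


ES(B2) = sum of predecessors on chain B = 7
EF(B2) = ES + duration = 7 + 2 = 9
Successor of B2 is M. ES(M) = max(sum(A), sum(B)) = max(14, 9) = 14
Free float = ES(successor) - EF(current) = 14 - 9 = 5

5


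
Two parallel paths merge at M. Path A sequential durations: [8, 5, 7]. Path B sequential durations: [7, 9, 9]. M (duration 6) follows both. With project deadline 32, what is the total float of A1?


Forward pass: ES(A1) = sum of predecessors on chain A = 0
EF = ES + duration = 0 + 8 = 8
Backward pass: LF(M) = deadline = 32; LS(M) = 32 - 6 = 26
LF(A1) = LS(M) - sum(successors on chain A) = 26 - 12 = 14
LS = LF - duration = 14 - 8 = 6
Total float = LS - ES = 6 - 0 = 6

6


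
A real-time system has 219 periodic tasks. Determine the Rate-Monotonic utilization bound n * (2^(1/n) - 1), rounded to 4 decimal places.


Compute 2^(1/219) = 1.0031700697
Subtract 1: 1.0031700697 - 1 = 0.0031700697
Multiply by n: 219 * 0.0031700697 = 0.6942452643
Round to 4 dp: 0.6942

0.6942


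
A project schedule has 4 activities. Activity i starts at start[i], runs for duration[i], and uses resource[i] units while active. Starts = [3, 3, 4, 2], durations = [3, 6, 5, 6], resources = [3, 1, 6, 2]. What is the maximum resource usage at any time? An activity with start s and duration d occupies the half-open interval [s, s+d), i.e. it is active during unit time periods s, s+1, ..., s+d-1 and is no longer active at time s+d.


Each activity i is active on [start_i, start_i + duration_i).
Compute total resource usage per time slot:
  t=0: active resources = [], total = 0
  t=1: active resources = [], total = 0
  t=2: active resources = [2], total = 2
  t=3: active resources = [3, 1, 2], total = 6
  t=4: active resources = [3, 1, 6, 2], total = 12
  t=5: active resources = [3, 1, 6, 2], total = 12
  t=6: active resources = [1, 6, 2], total = 9
  t=7: active resources = [1, 6, 2], total = 9
  t=8: active resources = [1, 6], total = 7
Peak resource demand = 12

12


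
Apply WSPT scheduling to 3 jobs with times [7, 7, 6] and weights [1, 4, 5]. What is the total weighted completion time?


Compute p/w ratios and sort ascending (WSPT): [(6, 5), (7, 4), (7, 1)]
Compute weighted completion times:
  Job (p=6,w=5): C=6, w*C=5*6=30
  Job (p=7,w=4): C=13, w*C=4*13=52
  Job (p=7,w=1): C=20, w*C=1*20=20
Total weighted completion time = 102

102


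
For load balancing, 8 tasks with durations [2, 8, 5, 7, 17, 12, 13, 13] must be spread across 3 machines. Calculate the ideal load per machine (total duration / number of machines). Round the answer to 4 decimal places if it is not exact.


Total processing time = 2 + 8 + 5 + 7 + 17 + 12 + 13 + 13 = 77
Number of machines = 3
Ideal balanced load = 77 / 3 = 25.6667

25.6667


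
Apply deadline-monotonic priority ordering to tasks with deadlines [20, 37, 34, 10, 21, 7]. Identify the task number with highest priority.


Sort tasks by relative deadline (ascending):
  Task 6: deadline = 7
  Task 4: deadline = 10
  Task 1: deadline = 20
  Task 5: deadline = 21
  Task 3: deadline = 34
  Task 2: deadline = 37
Priority order (highest first): [6, 4, 1, 5, 3, 2]
Highest priority task = 6

6


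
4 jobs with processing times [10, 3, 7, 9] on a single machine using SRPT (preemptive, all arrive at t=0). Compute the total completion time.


Since all jobs arrive at t=0, SRPT equals SPT ordering.
SPT order: [3, 7, 9, 10]
Completion times:
  Job 1: p=3, C=3
  Job 2: p=7, C=10
  Job 3: p=9, C=19
  Job 4: p=10, C=29
Total completion time = 3 + 10 + 19 + 29 = 61

61


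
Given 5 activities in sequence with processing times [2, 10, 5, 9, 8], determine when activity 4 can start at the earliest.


Activity 4 starts after activities 1 through 3 complete.
Predecessor durations: [2, 10, 5]
ES = 2 + 10 + 5 = 17

17


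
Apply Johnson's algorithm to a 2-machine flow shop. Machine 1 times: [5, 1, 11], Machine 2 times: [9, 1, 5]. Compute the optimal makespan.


Apply Johnson's rule:
  Group 1 (a <= b): [(2, 1, 1), (1, 5, 9)]
  Group 2 (a > b): [(3, 11, 5)]
Optimal job order: [2, 1, 3]
Schedule:
  Job 2: M1 done at 1, M2 done at 2
  Job 1: M1 done at 6, M2 done at 15
  Job 3: M1 done at 17, M2 done at 22
Makespan = 22

22


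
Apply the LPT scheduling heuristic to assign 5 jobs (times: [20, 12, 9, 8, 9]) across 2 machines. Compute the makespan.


Sort jobs in decreasing order (LPT): [20, 12, 9, 9, 8]
Assign each job to the least loaded machine:
  Machine 1: jobs [20, 9], load = 29
  Machine 2: jobs [12, 9, 8], load = 29
Makespan = max load = 29

29


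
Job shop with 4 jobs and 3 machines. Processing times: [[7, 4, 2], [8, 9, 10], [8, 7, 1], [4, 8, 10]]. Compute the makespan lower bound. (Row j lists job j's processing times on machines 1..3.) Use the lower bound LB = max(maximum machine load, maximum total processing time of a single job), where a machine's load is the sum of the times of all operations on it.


Machine loads:
  Machine 1: 7 + 8 + 8 + 4 = 27
  Machine 2: 4 + 9 + 7 + 8 = 28
  Machine 3: 2 + 10 + 1 + 10 = 23
Max machine load = 28
Job totals:
  Job 1: 13
  Job 2: 27
  Job 3: 16
  Job 4: 22
Max job total = 27
Lower bound = max(28, 27) = 28

28


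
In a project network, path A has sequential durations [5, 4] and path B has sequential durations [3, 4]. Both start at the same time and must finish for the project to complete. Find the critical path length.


Path A total = 5 + 4 = 9
Path B total = 3 + 4 = 7
Critical path = longest path = max(9, 7) = 9

9


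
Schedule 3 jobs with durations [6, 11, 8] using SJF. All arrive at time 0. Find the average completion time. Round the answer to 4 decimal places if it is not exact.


SJF order (ascending): [6, 8, 11]
Completion times:
  Job 1: burst=6, C=6
  Job 2: burst=8, C=14
  Job 3: burst=11, C=25
Average completion = 45/3 = 15.0

15.0


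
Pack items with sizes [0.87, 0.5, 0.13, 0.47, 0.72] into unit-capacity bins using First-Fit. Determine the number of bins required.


Place items sequentially using First-Fit:
  Item 0.87 -> new Bin 1
  Item 0.5 -> new Bin 2
  Item 0.13 -> Bin 1 (now 1.0)
  Item 0.47 -> Bin 2 (now 0.97)
  Item 0.72 -> new Bin 3
Total bins used = 3

3


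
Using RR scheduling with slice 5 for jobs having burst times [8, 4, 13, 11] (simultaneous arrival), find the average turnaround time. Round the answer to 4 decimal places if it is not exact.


Time quantum = 5
Execution trace:
  J1 runs 5 units, time = 5
  J2 runs 4 units, time = 9
  J3 runs 5 units, time = 14
  J4 runs 5 units, time = 19
  J1 runs 3 units, time = 22
  J3 runs 5 units, time = 27
  J4 runs 5 units, time = 32
  J3 runs 3 units, time = 35
  J4 runs 1 units, time = 36
Finish times: [22, 9, 35, 36]
Average turnaround = 102/4 = 25.5

25.5


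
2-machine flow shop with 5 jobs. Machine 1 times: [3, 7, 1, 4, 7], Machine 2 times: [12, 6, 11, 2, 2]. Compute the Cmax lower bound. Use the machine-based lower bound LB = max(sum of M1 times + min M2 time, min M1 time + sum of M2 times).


LB1 = sum(M1 times) + min(M2 times) = 22 + 2 = 24
LB2 = min(M1 times) + sum(M2 times) = 1 + 33 = 34
Lower bound = max(LB1, LB2) = max(24, 34) = 34

34


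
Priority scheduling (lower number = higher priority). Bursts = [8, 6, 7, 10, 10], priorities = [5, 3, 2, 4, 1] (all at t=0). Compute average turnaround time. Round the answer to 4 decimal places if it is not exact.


Sort by priority (ascending = highest first):
Order: [(1, 10), (2, 7), (3, 6), (4, 10), (5, 8)]
Completion times:
  Priority 1, burst=10, C=10
  Priority 2, burst=7, C=17
  Priority 3, burst=6, C=23
  Priority 4, burst=10, C=33
  Priority 5, burst=8, C=41
Average turnaround = 124/5 = 24.8

24.8


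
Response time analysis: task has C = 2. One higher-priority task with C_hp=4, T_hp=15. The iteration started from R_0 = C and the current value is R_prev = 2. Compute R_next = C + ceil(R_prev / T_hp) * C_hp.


R_next = C + ceil(R_prev / T_hp) * C_hp
ceil(2 / 15) = ceil(0.1333) = 1
Interference = 1 * 4 = 4
R_next = 2 + 4 = 6

6


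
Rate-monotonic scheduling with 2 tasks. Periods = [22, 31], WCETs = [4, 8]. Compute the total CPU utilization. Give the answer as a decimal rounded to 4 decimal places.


Compute individual utilizations (exact fractions):
  Task 1: C/T = 4/22 = 2/11 (approx. 0.1818)
  Task 2: C/T = 8/31 (approx. 0.2581)
Total utilization U = 2/11 + 8/31 = 150/341
Rounded to 4 decimal places: U = 0.4399
RM (Liu & Layland) bound for 2 tasks = 0.828427; compare with U = 150/341 (approx. 0.439883)
U <= bound, so schedulable by RM sufficient condition.

0.4399


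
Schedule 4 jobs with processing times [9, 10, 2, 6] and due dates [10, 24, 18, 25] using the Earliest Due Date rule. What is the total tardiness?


Sort by due date (EDD order): [(9, 10), (2, 18), (10, 24), (6, 25)]
Compute completion times and tardiness:
  Job 1: p=9, d=10, C=9, tardiness=max(0,9-10)=0
  Job 2: p=2, d=18, C=11, tardiness=max(0,11-18)=0
  Job 3: p=10, d=24, C=21, tardiness=max(0,21-24)=0
  Job 4: p=6, d=25, C=27, tardiness=max(0,27-25)=2
Total tardiness = 2

2


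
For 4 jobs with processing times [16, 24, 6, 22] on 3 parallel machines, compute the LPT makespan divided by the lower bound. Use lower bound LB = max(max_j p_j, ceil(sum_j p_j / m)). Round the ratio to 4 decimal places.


LPT order: [24, 22, 16, 6]
Machine loads after assignment: [24, 22, 22]
LPT makespan = 24
Lower bound = max(max_job, ceil(total/3)) = max(24, 23) = 24
Ratio = 24 / 24 = 1.0

1.0


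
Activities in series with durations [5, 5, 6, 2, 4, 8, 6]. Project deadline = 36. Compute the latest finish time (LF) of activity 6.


LF(activity 6) = deadline - sum of successor durations
Successors: activities 7 through 7 with durations [6]
Sum of successor durations = 6
LF = 36 - 6 = 30

30
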